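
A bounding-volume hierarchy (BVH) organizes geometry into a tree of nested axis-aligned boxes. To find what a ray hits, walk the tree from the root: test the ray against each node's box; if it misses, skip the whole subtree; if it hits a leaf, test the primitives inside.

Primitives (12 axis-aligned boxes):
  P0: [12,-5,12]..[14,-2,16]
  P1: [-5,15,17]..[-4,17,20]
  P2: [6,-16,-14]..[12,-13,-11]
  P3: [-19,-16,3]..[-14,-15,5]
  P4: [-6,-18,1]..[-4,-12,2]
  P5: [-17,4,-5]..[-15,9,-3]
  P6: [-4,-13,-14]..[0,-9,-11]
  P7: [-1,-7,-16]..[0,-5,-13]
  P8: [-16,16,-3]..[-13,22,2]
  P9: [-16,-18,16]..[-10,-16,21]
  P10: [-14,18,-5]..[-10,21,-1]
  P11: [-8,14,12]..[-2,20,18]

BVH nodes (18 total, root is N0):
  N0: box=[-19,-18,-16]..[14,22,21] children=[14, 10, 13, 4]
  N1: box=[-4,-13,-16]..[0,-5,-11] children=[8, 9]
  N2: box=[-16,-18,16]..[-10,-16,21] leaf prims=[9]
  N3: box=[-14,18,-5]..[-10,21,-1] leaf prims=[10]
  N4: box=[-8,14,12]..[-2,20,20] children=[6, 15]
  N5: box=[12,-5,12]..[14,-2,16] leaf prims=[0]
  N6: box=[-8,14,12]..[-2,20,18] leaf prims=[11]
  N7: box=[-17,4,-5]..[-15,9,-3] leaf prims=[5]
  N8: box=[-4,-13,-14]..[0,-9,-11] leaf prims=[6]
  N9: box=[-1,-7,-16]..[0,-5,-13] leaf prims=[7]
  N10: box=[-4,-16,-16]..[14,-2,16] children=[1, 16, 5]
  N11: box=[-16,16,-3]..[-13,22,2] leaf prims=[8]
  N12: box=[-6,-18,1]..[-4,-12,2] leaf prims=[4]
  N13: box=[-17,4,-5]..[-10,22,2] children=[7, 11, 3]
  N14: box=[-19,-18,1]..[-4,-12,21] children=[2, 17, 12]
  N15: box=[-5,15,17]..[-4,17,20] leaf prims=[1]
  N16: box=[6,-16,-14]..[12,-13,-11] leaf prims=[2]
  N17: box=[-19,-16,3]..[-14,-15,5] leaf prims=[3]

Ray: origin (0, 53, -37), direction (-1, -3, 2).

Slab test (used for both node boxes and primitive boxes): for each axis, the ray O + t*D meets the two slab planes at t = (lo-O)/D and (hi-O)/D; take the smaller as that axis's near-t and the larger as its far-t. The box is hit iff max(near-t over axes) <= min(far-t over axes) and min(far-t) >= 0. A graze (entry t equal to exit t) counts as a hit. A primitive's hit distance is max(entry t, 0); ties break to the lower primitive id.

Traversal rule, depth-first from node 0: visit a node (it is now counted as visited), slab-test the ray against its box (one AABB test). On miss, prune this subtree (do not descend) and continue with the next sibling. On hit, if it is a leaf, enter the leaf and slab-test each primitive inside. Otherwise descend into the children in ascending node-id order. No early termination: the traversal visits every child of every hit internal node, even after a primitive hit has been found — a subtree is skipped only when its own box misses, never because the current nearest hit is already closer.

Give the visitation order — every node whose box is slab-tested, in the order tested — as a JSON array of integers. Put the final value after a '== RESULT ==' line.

Trace the traversal:
N0 x:[-14,19] y:[31/3,71/3] z:[21/2,29] -> hit [21/2,19], descend [4, 10, 13, 14]
  N4 x:[2,8] y:[11,13] z:[49/2,57/2] -> miss, prune
  N10 x:[-14,4] y:[55/3,23] z:[21/2,53/2] -> miss, prune
  N13 x:[10,17] y:[31/3,49/3] z:[16,39/2] -> hit [16,49/3], descend [3, 7, 11]
    N3 x:[10,14] y:[32/3,35/3] z:[16,18] -> miss, prune
    N7 x:[15,17] y:[44/3,49/3] z:[16,17] -> hit [16,49/3] leaf, test {P5@t=16}
    N11 x:[13,16] y:[31/3,37/3] z:[17,39/2] -> miss, prune
  N14 x:[4,19] y:[65/3,71/3] z:[19,29] -> miss, prune

Summary -> nodes [0, 4, 10, 13, 3, 7, 11, 14]; box-tests=8; leaf-entries=1; first=P5

== RESULT ==
[0, 4, 10, 13, 3, 7, 11, 14]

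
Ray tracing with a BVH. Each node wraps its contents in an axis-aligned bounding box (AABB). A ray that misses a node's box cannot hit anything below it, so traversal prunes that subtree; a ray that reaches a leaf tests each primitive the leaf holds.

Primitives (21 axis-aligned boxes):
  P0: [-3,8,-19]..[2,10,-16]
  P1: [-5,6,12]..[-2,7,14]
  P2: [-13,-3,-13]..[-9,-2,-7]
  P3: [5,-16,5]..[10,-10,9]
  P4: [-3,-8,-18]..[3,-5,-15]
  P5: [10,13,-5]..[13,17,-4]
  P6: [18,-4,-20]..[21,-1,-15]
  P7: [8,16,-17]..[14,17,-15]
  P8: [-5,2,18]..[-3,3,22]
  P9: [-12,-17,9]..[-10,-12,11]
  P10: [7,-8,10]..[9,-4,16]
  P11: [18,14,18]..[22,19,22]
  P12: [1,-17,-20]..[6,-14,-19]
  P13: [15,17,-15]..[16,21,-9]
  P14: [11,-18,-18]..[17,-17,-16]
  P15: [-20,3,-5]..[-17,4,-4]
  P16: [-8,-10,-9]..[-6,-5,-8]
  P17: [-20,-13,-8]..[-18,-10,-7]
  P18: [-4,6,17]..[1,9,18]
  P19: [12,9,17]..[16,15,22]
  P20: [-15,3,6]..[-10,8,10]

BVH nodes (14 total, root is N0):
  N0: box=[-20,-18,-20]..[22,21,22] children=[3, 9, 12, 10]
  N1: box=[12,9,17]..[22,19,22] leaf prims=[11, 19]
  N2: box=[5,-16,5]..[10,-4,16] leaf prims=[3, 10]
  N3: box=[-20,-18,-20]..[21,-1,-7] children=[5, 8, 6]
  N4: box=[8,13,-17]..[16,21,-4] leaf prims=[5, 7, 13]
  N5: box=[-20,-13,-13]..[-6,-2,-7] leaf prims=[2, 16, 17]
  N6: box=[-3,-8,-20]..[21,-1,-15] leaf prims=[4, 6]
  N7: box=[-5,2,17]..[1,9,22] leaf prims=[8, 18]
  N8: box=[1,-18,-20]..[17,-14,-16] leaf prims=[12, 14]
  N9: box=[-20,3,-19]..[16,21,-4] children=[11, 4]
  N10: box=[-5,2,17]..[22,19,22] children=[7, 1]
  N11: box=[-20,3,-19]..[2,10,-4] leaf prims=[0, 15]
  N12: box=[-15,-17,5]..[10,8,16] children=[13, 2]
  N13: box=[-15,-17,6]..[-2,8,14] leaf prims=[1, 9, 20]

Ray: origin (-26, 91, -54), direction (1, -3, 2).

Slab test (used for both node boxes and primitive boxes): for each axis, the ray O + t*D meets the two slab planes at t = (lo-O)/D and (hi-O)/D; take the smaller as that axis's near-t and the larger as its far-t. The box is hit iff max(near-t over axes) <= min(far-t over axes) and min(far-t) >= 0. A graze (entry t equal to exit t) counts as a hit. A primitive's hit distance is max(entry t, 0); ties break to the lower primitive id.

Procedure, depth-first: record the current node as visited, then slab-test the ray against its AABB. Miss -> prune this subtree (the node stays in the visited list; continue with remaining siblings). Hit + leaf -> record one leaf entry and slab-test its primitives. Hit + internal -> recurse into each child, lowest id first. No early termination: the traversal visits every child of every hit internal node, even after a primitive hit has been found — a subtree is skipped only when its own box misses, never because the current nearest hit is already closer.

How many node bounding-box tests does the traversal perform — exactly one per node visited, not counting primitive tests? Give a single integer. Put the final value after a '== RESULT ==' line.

Walk:
N0 x:[6,48] y:[70/3,109/3] z:[17,38] -> hit [70/3,109/3], descend [3, 9, 10, 12]
  N3 x:[6,47] y:[92/3,109/3] z:[17,47/2] -> miss, prune
  N9 x:[6,42] y:[70/3,88/3] z:[35/2,25] -> hit [70/3,25], descend [4, 11]
    N4 x:[34,42] y:[70/3,26] z:[37/2,25] -> miss, prune
    N11 x:[6,28] y:[27,88/3] z:[35/2,25] -> miss, prune
  N10 x:[21,48] y:[24,89/3] z:[71/2,38] -> miss, prune
  N12 x:[11,36] y:[83/3,36] z:[59/2,35] -> hit [59/2,35], descend [2, 13]
    N2 x:[31,36] y:[95/3,107/3] z:[59/2,35] -> hit [95/3,35] leaf, test {P3(miss), P10@t=33}
    N13 x:[11,24] y:[83/3,36] z:[30,34] -> miss, prune

Visited [0, 3, 9, 4, 11, 10, 12, 2, 13]. Tests: 9 box, 1 leaf. Nearest: P10.

== RESULT ==
9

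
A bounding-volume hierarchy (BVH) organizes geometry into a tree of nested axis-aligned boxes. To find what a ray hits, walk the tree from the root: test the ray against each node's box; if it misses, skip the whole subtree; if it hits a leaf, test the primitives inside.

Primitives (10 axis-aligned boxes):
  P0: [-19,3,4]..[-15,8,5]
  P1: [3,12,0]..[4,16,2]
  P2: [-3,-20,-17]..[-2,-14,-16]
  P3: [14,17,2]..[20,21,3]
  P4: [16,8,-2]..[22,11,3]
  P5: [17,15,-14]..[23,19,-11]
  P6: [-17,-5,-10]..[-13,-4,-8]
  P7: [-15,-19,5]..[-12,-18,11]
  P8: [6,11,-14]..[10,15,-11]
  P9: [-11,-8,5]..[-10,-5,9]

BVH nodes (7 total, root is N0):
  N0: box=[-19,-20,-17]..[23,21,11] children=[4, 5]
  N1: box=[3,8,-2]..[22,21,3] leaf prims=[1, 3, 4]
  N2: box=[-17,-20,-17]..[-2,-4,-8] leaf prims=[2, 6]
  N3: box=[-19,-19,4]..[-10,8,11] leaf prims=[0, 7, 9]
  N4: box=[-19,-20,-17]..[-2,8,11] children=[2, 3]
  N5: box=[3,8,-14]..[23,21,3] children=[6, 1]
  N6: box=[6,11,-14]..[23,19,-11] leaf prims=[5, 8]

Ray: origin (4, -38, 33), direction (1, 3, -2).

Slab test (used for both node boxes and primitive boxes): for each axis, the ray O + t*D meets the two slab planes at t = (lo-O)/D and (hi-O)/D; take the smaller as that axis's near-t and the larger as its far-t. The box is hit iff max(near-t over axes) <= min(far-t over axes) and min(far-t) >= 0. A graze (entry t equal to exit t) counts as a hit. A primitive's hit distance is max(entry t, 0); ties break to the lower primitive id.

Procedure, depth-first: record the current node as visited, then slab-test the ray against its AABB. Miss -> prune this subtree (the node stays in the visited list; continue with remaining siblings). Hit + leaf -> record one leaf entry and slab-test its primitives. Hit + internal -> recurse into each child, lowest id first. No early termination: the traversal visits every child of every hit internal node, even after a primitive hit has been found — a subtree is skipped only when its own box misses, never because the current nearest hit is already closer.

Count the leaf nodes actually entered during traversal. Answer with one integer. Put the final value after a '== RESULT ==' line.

Trace the traversal:
N0 x:[-23,19] y:[6,59/3] z:[11,25] -> hit [11,19], descend [4, 5]
  N4 x:[-23,-6] y:[6,46/3] z:[11,25] -> miss, prune
  N5 x:[-1,19] y:[46/3,59/3] z:[15,47/2] -> hit [46/3,19], descend [1, 6]
    N1 x:[-1,18] y:[46/3,59/3] z:[15,35/2] -> hit [46/3,35/2] leaf, test {P1(miss), P3(miss), P4@t=46/3}
    N6 x:[2,19] y:[49/3,19] z:[22,47/2] -> miss, prune

Summary -> nodes [0, 4, 5, 1, 6]; box-tests=5; leaf-entries=1; first=P4

== RESULT ==
1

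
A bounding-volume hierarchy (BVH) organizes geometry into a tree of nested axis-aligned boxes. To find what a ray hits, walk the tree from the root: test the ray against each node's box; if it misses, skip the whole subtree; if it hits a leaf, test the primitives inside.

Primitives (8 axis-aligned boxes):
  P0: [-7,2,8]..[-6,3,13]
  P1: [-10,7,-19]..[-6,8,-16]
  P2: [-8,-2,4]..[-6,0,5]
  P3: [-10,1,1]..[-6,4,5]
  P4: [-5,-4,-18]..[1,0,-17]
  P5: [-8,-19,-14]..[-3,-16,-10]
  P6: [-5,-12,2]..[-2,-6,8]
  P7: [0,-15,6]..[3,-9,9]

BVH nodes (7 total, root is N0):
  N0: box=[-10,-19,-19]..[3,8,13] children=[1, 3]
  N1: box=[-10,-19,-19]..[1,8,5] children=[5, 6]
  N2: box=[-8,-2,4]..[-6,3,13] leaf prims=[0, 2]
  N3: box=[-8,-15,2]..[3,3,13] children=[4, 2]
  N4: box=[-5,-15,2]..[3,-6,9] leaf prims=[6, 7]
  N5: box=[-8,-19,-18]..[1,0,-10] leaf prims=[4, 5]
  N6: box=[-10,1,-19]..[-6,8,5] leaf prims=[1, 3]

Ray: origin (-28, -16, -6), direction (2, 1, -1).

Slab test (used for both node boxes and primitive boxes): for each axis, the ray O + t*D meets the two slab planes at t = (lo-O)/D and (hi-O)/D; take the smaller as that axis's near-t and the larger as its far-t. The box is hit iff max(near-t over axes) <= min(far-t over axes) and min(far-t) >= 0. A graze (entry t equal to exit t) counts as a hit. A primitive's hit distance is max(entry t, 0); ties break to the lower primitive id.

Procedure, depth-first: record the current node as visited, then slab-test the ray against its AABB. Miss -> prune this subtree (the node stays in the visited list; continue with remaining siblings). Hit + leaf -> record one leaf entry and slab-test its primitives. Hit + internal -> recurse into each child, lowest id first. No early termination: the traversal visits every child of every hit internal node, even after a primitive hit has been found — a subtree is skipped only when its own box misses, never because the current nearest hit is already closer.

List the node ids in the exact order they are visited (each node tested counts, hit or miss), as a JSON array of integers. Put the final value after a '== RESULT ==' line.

Trace the traversal:
N0 x:[9,31/2] y:[-3,24] z:[-19,13] -> hit [9,13], descend [1, 3]
  N1 x:[9,29/2] y:[-3,24] z:[-11,13] -> hit [9,13], descend [5, 6]
    N5 x:[10,29/2] y:[-3,16] z:[4,12] -> hit [10,12] leaf, test {P4@t=12, P5(miss)}
    N6 x:[9,11] y:[17,24] z:[-11,13] -> miss, prune
  N3 x:[10,31/2] y:[1,19] z:[-19,-8] -> miss, prune

Summary -> nodes [0, 1, 5, 6, 3]; box-tests=5; leaf-entries=1; first=P4

== RESULT ==
[0, 1, 5, 6, 3]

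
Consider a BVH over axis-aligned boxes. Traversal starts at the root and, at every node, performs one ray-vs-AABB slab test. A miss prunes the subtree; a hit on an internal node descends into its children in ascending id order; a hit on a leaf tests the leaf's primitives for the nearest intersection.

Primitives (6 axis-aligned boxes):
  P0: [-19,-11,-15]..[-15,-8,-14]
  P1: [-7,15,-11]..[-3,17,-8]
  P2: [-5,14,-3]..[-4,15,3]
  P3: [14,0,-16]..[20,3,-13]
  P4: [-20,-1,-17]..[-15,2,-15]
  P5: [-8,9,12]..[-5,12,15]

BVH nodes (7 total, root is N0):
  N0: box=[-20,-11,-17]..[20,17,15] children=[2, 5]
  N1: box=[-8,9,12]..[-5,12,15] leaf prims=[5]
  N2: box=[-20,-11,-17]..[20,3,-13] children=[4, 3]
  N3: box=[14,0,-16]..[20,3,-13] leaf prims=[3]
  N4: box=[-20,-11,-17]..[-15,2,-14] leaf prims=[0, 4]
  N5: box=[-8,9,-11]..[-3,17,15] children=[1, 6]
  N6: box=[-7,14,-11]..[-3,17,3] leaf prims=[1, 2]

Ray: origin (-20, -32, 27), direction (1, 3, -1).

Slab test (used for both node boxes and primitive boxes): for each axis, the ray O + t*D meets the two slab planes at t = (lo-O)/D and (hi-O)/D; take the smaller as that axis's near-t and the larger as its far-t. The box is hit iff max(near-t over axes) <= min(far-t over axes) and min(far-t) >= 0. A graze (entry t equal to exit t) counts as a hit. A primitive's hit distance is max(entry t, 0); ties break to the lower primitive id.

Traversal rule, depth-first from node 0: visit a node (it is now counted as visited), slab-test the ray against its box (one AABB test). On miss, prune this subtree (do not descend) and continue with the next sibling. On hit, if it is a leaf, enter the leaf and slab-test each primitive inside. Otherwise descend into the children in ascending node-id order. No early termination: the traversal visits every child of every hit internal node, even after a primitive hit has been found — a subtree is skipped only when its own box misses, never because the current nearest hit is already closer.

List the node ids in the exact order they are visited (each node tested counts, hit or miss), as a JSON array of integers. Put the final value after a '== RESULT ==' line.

Traverse from the root:
N0 x:[0,40] y:[7,49/3] z:[12,44] -> hit [12,49/3], descend [2, 5]
  N2 x:[0,40] y:[7,35/3] z:[40,44] -> miss, prune
  N5 x:[12,17] y:[41/3,49/3] z:[12,38] -> hit [41/3,49/3], descend [1, 6]
    N1 x:[12,15] y:[41/3,44/3] z:[12,15] -> hit [41/3,44/3] leaf, test {P5@t=41/3}
    N6 x:[13,17] y:[46/3,49/3] z:[24,38] -> miss, prune

Summary -> nodes [0, 2, 5, 1, 6]; box-tests=5; leaf-entries=1; first=P5

== RESULT ==
[0, 2, 5, 1, 6]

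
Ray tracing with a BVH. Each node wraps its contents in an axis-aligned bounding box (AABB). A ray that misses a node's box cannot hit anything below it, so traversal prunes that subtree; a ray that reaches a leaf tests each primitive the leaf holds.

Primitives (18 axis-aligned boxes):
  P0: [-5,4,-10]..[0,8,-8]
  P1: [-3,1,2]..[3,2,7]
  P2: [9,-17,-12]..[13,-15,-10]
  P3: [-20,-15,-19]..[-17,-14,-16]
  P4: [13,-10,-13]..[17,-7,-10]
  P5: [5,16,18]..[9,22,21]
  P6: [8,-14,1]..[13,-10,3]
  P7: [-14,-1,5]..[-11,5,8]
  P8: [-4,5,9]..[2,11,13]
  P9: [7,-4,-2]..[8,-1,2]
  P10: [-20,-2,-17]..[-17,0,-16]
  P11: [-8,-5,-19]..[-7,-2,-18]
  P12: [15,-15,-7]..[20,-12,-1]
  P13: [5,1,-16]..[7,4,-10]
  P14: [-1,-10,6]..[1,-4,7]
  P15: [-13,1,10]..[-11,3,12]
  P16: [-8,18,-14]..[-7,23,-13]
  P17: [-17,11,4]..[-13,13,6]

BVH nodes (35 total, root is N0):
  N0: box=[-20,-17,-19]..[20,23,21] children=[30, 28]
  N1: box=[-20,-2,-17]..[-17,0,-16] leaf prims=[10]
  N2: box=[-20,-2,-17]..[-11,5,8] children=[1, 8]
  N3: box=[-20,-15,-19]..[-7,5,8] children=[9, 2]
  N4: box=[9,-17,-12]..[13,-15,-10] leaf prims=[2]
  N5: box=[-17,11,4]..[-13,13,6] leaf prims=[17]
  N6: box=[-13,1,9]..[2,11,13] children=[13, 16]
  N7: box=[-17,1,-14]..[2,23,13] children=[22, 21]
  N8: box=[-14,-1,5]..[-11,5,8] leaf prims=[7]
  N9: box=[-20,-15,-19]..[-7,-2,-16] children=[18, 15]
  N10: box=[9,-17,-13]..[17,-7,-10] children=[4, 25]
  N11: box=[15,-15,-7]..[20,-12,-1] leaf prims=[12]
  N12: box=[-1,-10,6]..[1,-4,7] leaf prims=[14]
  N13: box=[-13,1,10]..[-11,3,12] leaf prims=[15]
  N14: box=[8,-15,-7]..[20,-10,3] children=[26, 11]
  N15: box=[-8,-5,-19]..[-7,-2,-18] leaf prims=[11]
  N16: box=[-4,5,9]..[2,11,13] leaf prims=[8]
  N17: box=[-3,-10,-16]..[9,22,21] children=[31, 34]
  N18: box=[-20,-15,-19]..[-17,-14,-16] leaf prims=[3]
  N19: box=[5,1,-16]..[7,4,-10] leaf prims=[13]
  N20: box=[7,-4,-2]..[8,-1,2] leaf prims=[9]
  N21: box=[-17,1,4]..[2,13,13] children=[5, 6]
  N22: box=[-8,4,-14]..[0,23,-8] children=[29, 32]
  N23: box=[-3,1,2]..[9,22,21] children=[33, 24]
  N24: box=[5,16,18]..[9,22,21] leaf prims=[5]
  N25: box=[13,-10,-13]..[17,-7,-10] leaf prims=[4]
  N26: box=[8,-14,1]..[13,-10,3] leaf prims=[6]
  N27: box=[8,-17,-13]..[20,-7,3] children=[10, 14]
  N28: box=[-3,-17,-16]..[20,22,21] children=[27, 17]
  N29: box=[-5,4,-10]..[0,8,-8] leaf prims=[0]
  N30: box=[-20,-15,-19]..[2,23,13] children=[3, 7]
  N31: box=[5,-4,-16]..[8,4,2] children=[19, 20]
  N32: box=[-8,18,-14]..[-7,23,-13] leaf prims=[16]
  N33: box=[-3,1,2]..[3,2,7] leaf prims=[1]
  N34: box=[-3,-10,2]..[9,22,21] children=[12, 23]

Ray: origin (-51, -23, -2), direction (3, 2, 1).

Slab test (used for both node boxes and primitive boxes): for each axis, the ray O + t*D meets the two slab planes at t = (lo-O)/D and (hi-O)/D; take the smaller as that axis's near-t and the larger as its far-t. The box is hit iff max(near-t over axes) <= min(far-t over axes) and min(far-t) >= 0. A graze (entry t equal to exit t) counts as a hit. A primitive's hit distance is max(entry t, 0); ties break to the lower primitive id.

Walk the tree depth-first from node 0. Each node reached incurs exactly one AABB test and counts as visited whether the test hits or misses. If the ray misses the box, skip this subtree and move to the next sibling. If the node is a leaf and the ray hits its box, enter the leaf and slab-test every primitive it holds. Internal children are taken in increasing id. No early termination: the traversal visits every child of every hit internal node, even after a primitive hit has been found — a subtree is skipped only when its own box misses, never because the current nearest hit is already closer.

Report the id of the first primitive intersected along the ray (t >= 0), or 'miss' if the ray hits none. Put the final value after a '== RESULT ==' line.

Traverse from the root:
N0 x:[31/3,71/3] y:[3,23] z:[-17,23] -> hit [31/3,23], descend [28, 30]
  N28 x:[16,71/3] y:[3,45/2] z:[-14,23] -> hit [16,45/2], descend [17, 27]
    N17 x:[16,20] y:[13/2,45/2] z:[-14,23] -> hit [16,20], descend [31, 34]
      N31 x:[56/3,59/3] y:[19/2,27/2] z:[-14,4] -> miss, prune
      N34 x:[16,20] y:[13/2,45/2] z:[4,23] -> hit [16,20], descend [12, 23]
        N12 x:[50/3,52/3] y:[13/2,19/2] z:[8,9] -> miss, prune
        N23 x:[16,20] y:[12,45/2] z:[4,23] -> hit [16,20], descend [24, 33]
          N24 x:[56/3,20] y:[39/2,45/2] z:[20,23] -> hit [20,20] leaf, test {P5@t=20}
          N33 x:[16,18] y:[12,25/2] z:[4,9] -> miss, prune
    N27 x:[59/3,71/3] y:[3,8] z:[-11,5] -> miss, prune
  N30 x:[31/3,53/3] y:[4,23] z:[-17,15] -> hit [31/3,15], descend [3, 7]
    N3 x:[31/3,44/3] y:[4,14] z:[-17,10] -> miss, prune
    N7 x:[34/3,53/3] y:[12,23] z:[-12,15] -> hit [12,15], descend [21, 22]
      N21 x:[34/3,53/3] y:[12,18] z:[6,15] -> hit [12,15], descend [5, 6]
        N5 x:[34/3,38/3] y:[17,18] z:[6,8] -> miss, prune
        N6 x:[38/3,53/3] y:[12,17] z:[11,15] -> hit [38/3,15], descend [13, 16]
          N13 x:[38/3,40/3] y:[12,13] z:[12,14] -> hit [38/3,13] leaf, test {P15@t=38/3}
          N16 x:[47/3,53/3] y:[14,17] z:[11,15] -> miss, prune
      N22 x:[43/3,17] y:[27/2,23] z:[-12,-6] -> miss, prune

order=[0, 28, 17, 31, 34, 12, 23, 24, 33, 27, 30, 3, 7, 21, 5, 6, 13, 16, 22]  |boxes|=19  |leaves|=2  hit=P15

== RESULT ==
15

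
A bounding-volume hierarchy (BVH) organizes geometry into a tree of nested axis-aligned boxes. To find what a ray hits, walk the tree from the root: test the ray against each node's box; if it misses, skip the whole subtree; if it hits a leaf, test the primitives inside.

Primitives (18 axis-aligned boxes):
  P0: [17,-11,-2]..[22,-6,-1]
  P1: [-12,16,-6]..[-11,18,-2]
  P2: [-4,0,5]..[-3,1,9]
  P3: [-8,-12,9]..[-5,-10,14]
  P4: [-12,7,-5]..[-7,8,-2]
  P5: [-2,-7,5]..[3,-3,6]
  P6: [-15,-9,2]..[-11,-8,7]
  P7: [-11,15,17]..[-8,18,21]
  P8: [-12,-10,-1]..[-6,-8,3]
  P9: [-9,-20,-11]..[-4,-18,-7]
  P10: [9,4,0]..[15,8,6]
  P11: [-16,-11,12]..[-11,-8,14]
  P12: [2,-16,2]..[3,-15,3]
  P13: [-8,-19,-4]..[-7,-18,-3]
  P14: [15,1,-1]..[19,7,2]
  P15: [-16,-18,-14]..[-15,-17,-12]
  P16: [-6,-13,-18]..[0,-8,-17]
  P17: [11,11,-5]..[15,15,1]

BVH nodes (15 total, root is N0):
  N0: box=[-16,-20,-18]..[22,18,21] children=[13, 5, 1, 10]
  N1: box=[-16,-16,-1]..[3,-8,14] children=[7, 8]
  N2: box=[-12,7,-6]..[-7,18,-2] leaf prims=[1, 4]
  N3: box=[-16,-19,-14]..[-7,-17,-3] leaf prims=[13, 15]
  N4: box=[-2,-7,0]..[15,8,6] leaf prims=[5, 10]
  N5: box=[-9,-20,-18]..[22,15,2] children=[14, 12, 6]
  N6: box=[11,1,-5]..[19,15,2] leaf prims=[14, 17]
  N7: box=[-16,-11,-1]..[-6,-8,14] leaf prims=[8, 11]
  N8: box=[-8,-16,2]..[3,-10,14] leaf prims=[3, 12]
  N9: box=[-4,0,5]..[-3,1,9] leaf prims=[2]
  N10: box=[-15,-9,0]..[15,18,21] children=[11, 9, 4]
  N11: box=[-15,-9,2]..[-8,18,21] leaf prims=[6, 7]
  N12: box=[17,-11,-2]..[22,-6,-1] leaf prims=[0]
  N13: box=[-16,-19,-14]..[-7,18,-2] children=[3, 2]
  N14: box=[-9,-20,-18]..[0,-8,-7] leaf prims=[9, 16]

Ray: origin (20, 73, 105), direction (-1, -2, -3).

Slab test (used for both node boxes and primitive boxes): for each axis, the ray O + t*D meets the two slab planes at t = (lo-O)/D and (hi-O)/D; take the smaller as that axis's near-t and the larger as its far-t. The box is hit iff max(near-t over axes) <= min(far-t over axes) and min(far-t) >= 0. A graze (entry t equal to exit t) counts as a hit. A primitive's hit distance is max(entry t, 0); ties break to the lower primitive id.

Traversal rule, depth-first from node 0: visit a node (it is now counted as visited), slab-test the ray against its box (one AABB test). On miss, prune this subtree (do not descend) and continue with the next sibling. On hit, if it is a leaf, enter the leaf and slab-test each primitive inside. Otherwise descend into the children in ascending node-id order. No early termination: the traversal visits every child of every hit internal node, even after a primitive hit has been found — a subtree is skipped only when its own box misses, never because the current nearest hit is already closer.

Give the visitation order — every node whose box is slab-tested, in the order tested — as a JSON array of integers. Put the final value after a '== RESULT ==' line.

Trace the traversal:
N0 x:[-2,36] y:[55/2,93/2] z:[28,41] -> hit [28,36], descend [1, 5, 10, 13]
  N1 x:[17,36] y:[81/2,89/2] z:[91/3,106/3] -> miss, prune
  N5 x:[-2,29] y:[29,93/2] z:[103/3,41] -> miss, prune
  N10 x:[5,35] y:[55/2,41] z:[28,35] -> hit [28,35], descend [4, 9, 11]
    N4 x:[5,22] y:[65/2,40] z:[33,35] -> miss, prune
    N9 x:[23,24] y:[36,73/2] z:[32,100/3] -> miss, prune
    N11 x:[28,35] y:[55/2,41] z:[28,103/3] -> hit [28,103/3] leaf, test {P6(miss), P7@t=28}
  N13 x:[27,36] y:[55/2,46] z:[107/3,119/3] -> hit [107/3,36], descend [2, 3]
    N2 x:[27,32] y:[55/2,33] z:[107/3,37] -> miss, prune
    N3 x:[27,36] y:[45,46] z:[36,119/3] -> miss, prune

order=[0, 1, 5, 10, 4, 9, 11, 13, 2, 3]  |boxes|=10  |leaves|=1  hit=P7

== RESULT ==
[0, 1, 5, 10, 4, 9, 11, 13, 2, 3]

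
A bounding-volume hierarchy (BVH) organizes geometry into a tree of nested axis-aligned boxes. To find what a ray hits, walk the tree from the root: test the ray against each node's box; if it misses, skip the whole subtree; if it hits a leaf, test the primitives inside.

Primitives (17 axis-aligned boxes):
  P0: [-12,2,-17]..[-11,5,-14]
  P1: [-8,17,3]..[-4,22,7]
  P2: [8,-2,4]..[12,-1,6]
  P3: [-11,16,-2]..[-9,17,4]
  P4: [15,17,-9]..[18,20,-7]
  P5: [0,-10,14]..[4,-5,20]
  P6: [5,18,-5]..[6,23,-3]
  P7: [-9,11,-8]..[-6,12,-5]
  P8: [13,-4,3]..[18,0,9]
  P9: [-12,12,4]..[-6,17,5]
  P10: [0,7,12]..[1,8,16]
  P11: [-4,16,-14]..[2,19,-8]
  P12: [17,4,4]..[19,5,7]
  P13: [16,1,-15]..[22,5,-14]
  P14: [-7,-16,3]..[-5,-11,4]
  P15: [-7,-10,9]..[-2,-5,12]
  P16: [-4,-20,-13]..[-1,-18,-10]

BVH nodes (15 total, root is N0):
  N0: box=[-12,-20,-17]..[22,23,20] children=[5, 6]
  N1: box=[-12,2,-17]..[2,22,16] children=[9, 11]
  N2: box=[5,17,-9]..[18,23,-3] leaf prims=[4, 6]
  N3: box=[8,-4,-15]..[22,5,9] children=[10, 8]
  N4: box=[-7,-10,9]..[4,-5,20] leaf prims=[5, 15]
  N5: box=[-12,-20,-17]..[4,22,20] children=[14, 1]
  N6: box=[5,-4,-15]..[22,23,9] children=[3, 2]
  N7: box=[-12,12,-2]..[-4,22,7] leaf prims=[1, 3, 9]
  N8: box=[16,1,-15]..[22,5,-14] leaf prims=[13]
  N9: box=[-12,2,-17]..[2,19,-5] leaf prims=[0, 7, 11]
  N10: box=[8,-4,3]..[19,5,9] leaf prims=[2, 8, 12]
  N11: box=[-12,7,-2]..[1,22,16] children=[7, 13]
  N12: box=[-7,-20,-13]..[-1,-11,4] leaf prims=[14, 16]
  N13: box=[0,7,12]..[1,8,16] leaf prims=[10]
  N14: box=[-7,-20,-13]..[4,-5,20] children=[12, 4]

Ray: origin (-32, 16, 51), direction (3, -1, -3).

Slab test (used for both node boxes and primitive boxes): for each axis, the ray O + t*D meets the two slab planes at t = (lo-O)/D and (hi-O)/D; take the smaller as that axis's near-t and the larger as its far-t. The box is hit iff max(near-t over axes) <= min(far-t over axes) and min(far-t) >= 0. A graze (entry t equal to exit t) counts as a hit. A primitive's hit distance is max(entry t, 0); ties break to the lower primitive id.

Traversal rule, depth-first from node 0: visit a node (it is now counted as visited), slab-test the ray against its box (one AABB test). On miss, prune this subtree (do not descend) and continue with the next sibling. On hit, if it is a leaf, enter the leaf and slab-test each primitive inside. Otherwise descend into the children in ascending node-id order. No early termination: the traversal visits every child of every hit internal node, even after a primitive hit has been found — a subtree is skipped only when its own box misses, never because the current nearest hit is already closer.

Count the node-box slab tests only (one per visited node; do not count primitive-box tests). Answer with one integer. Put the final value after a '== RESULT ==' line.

Trace the traversal:
N0 x:[20/3,18] y:[-7,36] z:[31/3,68/3] -> hit [31/3,18], descend [5, 6]
  N5 x:[20/3,12] y:[-6,36] z:[31/3,68/3] -> hit [31/3,12], descend [1, 14]
    N1 x:[20/3,34/3] y:[-6,14] z:[35/3,68/3] -> miss, prune
    N14 x:[25/3,12] y:[21,36] z:[31/3,64/3] -> miss, prune
  N6 x:[37/3,18] y:[-7,20] z:[14,22] -> hit [14,18], descend [2, 3]
    N2 x:[37/3,50/3] y:[-7,-1] z:[18,20] -> miss, prune
    N3 x:[40/3,18] y:[11,20] z:[14,22] -> hit [14,18], descend [8, 10]
      N8 x:[16,18] y:[11,15] z:[65/3,22] -> miss, prune
      N10 x:[40/3,17] y:[11,20] z:[14,16] -> hit [14,16] leaf, test {P2(miss), P8@t=16, P12(miss)}

Summary -> nodes [0, 5, 1, 14, 6, 2, 3, 8, 10]; box-tests=9; leaf-entries=1; first=P8

== RESULT ==
9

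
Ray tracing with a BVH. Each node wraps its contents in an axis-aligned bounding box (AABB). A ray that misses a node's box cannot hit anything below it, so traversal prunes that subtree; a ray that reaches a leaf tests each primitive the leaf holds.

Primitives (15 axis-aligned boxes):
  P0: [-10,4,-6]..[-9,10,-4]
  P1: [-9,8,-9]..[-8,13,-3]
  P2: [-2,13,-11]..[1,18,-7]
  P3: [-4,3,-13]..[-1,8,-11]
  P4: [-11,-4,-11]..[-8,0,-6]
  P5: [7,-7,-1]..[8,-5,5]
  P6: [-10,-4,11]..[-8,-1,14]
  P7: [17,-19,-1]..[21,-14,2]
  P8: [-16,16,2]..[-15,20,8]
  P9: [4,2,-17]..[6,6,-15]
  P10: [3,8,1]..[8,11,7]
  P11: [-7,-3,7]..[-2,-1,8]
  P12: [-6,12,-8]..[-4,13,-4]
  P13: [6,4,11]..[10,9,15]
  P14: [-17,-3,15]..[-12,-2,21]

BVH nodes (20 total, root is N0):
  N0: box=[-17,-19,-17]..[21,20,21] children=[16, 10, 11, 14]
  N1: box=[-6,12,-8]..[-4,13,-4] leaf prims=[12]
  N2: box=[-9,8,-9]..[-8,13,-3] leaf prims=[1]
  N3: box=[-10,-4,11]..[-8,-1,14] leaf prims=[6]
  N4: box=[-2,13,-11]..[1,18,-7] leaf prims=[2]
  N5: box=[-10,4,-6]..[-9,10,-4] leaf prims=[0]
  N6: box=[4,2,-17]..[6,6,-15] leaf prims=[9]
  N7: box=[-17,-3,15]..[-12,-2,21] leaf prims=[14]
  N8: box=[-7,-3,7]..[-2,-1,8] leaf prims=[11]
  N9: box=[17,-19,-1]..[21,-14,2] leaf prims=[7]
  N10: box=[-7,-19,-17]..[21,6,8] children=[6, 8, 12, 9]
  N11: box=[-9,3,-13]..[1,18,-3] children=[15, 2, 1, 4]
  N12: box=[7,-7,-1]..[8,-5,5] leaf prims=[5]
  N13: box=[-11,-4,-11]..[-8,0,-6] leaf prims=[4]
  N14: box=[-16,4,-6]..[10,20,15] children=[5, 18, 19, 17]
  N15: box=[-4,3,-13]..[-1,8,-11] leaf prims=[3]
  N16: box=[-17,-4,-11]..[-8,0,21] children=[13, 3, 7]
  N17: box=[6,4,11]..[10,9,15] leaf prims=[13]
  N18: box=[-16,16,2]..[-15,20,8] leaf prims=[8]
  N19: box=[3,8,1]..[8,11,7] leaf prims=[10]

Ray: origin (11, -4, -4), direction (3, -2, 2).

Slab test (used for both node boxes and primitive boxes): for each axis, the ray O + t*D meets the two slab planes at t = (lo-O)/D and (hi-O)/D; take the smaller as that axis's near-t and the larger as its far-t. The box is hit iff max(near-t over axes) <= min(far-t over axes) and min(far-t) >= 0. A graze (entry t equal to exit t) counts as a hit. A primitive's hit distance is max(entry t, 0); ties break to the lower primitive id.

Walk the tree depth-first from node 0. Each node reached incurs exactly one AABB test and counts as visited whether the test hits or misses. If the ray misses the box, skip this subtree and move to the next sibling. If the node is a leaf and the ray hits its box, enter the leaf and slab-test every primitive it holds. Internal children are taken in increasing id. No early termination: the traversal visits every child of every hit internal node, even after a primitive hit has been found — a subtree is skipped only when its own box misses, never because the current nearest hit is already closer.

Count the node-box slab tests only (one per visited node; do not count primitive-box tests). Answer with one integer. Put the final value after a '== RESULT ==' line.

Trace the traversal:
N0 x:[-28/3,10/3] y:[-12,15/2] z:[-13/2,25/2] -> hit [-13/2,10/3], descend [10, 11, 14, 16]
  N10 x:[-6,10/3] y:[-5,15/2] z:[-13/2,6] -> hit [-5,10/3], descend [6, 8, 9, 12]
    N6 x:[-7/3,-5/3] y:[-5,-3] z:[-13/2,-11/2] -> miss, prune
    N8 x:[-6,-13/3] y:[-3/2,-1/2] z:[11/2,6] -> miss, prune
    N9 x:[2,10/3] y:[5,15/2] z:[3/2,3] -> miss, prune
    N12 x:[-4/3,-1] y:[1/2,3/2] z:[3/2,9/2] -> miss, prune
  N11 x:[-20/3,-10/3] y:[-11,-7/2] z:[-9/2,1/2] -> miss, prune
  N14 x:[-9,-1/3] y:[-12,-4] z:[-1,19/2] -> miss, prune
  N16 x:[-28/3,-19/3] y:[-2,0] z:[-7/2,25/2] -> miss, prune

Summary -> nodes [0, 10, 6, 8, 9, 12, 11, 14, 16]; box-tests=9; leaf-entries=0; first=miss

== RESULT ==
9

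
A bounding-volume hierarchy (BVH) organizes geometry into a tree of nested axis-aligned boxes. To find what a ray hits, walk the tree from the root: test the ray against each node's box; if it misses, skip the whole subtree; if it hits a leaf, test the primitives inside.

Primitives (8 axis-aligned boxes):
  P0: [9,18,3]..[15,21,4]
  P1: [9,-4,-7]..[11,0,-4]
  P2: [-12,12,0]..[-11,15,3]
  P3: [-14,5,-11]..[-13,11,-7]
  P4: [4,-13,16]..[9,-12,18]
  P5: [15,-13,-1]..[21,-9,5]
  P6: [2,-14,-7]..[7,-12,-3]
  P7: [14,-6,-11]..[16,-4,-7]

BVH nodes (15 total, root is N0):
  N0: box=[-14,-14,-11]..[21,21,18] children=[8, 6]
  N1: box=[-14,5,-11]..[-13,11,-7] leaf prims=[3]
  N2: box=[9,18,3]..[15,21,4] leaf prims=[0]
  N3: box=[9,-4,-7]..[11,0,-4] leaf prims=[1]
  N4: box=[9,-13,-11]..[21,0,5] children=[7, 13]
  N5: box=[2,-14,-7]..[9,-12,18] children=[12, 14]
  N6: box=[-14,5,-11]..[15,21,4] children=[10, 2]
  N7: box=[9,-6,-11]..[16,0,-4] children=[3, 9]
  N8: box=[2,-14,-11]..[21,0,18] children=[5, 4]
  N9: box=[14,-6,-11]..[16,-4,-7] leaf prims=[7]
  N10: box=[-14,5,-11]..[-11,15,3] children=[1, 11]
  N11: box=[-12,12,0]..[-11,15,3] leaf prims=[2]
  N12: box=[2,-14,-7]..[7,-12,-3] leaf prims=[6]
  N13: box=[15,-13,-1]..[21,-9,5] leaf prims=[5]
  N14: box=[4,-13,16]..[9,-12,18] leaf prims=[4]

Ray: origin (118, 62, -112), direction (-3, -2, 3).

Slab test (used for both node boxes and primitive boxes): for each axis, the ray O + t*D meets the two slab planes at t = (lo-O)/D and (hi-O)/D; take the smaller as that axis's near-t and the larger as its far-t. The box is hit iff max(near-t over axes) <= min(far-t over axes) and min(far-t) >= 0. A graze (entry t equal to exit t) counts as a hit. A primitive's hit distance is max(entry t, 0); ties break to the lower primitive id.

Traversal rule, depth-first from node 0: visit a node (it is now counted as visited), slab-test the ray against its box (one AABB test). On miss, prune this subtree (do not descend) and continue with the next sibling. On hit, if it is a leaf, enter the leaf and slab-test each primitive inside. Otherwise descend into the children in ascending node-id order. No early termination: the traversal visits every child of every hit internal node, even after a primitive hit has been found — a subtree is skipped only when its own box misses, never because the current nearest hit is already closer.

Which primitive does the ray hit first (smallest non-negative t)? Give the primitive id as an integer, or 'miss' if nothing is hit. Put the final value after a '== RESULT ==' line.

Traverse from the root:
N0 x:[97/3,44] y:[41/2,38] z:[101/3,130/3] -> hit [101/3,38], descend [6, 8]
  N6 x:[103/3,44] y:[41/2,57/2] z:[101/3,116/3] -> miss, prune
  N8 x:[97/3,116/3] y:[31,38] z:[101/3,130/3] -> hit [101/3,38], descend [4, 5]
    N4 x:[97/3,109/3] y:[31,75/2] z:[101/3,39] -> hit [101/3,109/3], descend [7, 13]
      N7 x:[34,109/3] y:[31,34] z:[101/3,36] -> hit [34,34], descend [3, 9]
        N3 x:[107/3,109/3] y:[31,33] z:[35,36] -> miss, prune
        N9 x:[34,104/3] y:[33,34] z:[101/3,35] -> hit [34,34] leaf, test {P7@t=34}
      N13 x:[97/3,103/3] y:[71/2,75/2] z:[37,39] -> miss, prune
    N5 x:[109/3,116/3] y:[37,38] z:[35,130/3] -> hit [37,38], descend [12, 14]
      N12 x:[37,116/3] y:[37,38] z:[35,109/3] -> miss, prune
      N14 x:[109/3,38] y:[37,75/2] z:[128/3,130/3] -> miss, prune

11 AABB tests over nodes [0, 6, 8, 4, 7, 3, 9, 13, 5, 12, 14]; 1 leaf entered; closest P7.

== RESULT ==
7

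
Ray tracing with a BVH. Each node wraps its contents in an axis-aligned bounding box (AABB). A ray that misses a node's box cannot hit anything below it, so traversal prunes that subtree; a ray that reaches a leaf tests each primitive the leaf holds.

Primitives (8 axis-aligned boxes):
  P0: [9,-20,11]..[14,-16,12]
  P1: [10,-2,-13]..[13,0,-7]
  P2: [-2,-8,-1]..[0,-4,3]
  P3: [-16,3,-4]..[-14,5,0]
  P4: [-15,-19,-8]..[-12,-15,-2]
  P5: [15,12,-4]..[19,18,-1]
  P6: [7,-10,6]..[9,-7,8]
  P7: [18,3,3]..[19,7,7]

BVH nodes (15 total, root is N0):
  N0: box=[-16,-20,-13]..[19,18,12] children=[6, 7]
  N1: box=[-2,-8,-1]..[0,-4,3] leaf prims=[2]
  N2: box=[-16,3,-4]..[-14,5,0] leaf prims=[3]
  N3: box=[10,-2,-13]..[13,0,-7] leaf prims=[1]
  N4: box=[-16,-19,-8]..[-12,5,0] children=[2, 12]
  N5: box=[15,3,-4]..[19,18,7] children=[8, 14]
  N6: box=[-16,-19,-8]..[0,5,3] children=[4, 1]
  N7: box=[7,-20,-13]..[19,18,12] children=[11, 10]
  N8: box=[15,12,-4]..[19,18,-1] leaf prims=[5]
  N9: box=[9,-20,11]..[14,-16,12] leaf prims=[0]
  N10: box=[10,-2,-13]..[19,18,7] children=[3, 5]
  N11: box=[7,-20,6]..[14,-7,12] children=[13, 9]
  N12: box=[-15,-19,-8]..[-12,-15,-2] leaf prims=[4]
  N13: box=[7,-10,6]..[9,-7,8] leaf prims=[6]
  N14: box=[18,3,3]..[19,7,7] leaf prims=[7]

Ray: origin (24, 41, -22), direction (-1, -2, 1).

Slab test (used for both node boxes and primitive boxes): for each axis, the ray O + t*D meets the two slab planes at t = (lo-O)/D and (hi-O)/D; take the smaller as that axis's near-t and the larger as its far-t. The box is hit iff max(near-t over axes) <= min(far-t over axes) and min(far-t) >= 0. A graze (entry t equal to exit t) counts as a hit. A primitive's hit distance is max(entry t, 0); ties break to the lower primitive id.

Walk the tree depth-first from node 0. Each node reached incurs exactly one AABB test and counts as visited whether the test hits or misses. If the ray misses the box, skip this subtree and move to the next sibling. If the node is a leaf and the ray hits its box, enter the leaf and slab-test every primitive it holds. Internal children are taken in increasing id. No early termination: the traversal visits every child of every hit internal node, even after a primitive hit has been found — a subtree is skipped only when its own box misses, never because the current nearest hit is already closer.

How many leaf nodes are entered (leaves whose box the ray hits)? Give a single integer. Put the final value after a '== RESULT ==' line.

Trace the traversal:
N0 x:[5,40] y:[23/2,61/2] z:[9,34] -> hit [23/2,61/2], descend [6, 7]
  N6 x:[24,40] y:[18,30] z:[14,25] -> hit [24,25], descend [1, 4]
    N1 x:[24,26] y:[45/2,49/2] z:[21,25] -> hit [24,49/2] leaf, test {P2@t=24}
    N4 x:[36,40] y:[18,30] z:[14,22] -> miss, prune
  N7 x:[5,17] y:[23/2,61/2] z:[9,34] -> hit [23/2,17], descend [10, 11]
    N10 x:[5,14] y:[23/2,43/2] z:[9,29] -> hit [23/2,14], descend [3, 5]
      N3 x:[11,14] y:[41/2,43/2] z:[9,15] -> miss, prune
      N5 x:[5,9] y:[23/2,19] z:[18,29] -> miss, prune
    N11 x:[10,17] y:[24,61/2] z:[28,34] -> miss, prune

Visited [0, 6, 1, 4, 7, 10, 3, 5, 11]. Tests: 9 box, 1 leaf. Nearest: P2.

== RESULT ==
1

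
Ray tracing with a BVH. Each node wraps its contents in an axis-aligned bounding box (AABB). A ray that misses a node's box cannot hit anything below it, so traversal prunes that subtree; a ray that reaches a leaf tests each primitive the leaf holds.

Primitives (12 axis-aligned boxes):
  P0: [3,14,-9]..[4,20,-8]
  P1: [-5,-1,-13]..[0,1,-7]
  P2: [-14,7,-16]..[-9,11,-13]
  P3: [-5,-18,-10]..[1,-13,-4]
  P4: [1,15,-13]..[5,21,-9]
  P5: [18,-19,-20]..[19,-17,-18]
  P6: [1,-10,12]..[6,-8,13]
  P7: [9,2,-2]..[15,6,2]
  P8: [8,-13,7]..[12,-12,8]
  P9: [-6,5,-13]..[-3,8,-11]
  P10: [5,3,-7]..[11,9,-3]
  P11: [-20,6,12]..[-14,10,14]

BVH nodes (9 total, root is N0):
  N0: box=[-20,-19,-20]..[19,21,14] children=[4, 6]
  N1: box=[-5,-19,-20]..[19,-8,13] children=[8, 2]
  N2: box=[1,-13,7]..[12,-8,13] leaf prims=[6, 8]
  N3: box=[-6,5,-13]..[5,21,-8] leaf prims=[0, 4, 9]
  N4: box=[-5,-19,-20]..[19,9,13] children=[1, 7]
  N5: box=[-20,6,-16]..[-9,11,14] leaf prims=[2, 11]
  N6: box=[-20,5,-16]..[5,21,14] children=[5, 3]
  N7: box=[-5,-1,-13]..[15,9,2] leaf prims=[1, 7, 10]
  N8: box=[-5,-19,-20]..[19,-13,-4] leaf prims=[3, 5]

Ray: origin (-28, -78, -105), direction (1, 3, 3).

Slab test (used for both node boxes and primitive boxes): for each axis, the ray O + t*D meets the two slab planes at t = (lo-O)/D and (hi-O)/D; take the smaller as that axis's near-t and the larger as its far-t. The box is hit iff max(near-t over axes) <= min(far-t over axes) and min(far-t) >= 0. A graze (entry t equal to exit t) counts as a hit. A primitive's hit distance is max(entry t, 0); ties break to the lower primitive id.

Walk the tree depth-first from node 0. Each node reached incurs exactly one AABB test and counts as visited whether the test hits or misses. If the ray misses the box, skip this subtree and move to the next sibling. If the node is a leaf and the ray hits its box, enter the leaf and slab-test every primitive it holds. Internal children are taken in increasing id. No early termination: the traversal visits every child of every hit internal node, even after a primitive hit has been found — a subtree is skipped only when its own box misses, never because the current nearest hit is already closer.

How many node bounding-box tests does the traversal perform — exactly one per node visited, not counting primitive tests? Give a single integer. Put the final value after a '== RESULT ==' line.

Trace the traversal:
N0 x:[8,47] y:[59/3,33] z:[85/3,119/3] -> hit [85/3,33], descend [4, 6]
  N4 x:[23,47] y:[59/3,29] z:[85/3,118/3] -> hit [85/3,29], descend [1, 7]
    N1 x:[23,47] y:[59/3,70/3] z:[85/3,118/3] -> miss, prune
    N7 x:[23,43] y:[77/3,29] z:[92/3,107/3] -> miss, prune
  N6 x:[8,33] y:[83/3,33] z:[89/3,119/3] -> hit [89/3,33], descend [3, 5]
    N3 x:[22,33] y:[83/3,33] z:[92/3,97/3] -> hit [92/3,97/3] leaf, test {P0@t=32, P4@t=31, P9(miss)}
    N5 x:[8,19] y:[28,89/3] z:[89/3,119/3] -> miss, prune

Visited [0, 4, 1, 7, 6, 3, 5]. Tests: 7 box, 1 leaf. Nearest: P4.

== RESULT ==
7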